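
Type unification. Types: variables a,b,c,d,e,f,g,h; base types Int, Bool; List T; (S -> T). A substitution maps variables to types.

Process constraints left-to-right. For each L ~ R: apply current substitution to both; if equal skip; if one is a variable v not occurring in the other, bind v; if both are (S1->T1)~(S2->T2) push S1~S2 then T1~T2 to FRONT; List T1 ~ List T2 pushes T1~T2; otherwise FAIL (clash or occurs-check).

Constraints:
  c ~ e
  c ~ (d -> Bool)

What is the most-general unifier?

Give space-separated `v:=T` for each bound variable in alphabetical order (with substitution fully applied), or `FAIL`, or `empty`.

step 1: unify c ~ e  [subst: {-} | 1 pending]
  bind c := e
step 2: unify e ~ (d -> Bool)  [subst: {c:=e} | 0 pending]
  bind e := (d -> Bool)

Answer: c:=(d -> Bool) e:=(d -> Bool)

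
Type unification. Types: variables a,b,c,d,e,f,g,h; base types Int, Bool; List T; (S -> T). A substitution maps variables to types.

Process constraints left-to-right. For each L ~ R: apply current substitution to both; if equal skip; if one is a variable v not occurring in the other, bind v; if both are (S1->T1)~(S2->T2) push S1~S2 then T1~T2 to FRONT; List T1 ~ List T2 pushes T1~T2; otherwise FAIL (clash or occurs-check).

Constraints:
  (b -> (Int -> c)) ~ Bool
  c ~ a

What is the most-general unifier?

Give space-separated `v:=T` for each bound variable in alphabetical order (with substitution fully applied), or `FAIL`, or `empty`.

step 1: unify (b -> (Int -> c)) ~ Bool  [subst: {-} | 1 pending]
  clash: (b -> (Int -> c)) vs Bool

Answer: FAIL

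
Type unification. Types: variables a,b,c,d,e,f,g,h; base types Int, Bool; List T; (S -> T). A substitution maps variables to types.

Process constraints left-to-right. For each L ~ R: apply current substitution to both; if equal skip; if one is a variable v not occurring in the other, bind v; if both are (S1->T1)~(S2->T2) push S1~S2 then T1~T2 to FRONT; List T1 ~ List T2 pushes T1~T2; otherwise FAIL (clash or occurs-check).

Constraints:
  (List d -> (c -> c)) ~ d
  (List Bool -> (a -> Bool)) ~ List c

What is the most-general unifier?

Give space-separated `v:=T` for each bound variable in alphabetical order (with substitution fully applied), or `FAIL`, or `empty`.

step 1: unify (List d -> (c -> c)) ~ d  [subst: {-} | 1 pending]
  occurs-check fail

Answer: FAIL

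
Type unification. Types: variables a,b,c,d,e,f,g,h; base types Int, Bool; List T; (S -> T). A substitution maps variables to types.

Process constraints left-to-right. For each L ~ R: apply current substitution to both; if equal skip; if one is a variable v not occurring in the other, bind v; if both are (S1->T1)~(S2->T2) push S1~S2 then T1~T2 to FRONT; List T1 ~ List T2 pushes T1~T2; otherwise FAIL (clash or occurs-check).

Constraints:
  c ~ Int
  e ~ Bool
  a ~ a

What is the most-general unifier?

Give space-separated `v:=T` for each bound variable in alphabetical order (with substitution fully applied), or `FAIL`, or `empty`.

Answer: c:=Int e:=Bool

Derivation:
step 1: unify c ~ Int  [subst: {-} | 2 pending]
  bind c := Int
step 2: unify e ~ Bool  [subst: {c:=Int} | 1 pending]
  bind e := Bool
step 3: unify a ~ a  [subst: {c:=Int, e:=Bool} | 0 pending]
  -> identical, skip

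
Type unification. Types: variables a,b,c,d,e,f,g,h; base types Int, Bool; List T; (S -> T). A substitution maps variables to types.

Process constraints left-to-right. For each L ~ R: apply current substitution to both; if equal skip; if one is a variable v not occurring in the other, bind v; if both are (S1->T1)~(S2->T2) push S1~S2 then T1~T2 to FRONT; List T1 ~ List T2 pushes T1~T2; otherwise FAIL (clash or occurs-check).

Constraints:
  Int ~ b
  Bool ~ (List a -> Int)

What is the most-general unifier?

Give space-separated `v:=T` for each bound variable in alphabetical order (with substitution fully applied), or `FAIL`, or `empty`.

step 1: unify Int ~ b  [subst: {-} | 1 pending]
  bind b := Int
step 2: unify Bool ~ (List a -> Int)  [subst: {b:=Int} | 0 pending]
  clash: Bool vs (List a -> Int)

Answer: FAIL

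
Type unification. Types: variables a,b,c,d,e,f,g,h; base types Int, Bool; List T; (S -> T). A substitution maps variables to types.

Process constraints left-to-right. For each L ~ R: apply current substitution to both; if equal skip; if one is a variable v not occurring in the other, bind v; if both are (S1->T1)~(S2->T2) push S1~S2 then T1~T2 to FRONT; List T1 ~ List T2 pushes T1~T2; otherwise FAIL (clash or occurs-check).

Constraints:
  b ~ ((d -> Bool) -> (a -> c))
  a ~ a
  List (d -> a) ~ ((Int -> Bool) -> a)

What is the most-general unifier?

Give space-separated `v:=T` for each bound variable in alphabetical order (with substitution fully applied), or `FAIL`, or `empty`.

Answer: FAIL

Derivation:
step 1: unify b ~ ((d -> Bool) -> (a -> c))  [subst: {-} | 2 pending]
  bind b := ((d -> Bool) -> (a -> c))
step 2: unify a ~ a  [subst: {b:=((d -> Bool) -> (a -> c))} | 1 pending]
  -> identical, skip
step 3: unify List (d -> a) ~ ((Int -> Bool) -> a)  [subst: {b:=((d -> Bool) -> (a -> c))} | 0 pending]
  clash: List (d -> a) vs ((Int -> Bool) -> a)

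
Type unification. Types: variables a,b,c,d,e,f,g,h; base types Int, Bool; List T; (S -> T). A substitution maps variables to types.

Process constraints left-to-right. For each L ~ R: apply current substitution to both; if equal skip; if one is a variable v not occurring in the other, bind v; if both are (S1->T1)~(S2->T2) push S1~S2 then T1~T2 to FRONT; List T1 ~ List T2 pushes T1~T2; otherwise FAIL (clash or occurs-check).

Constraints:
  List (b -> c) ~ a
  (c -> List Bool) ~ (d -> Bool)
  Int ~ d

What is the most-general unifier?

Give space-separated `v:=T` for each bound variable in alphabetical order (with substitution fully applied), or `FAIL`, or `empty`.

Answer: FAIL

Derivation:
step 1: unify List (b -> c) ~ a  [subst: {-} | 2 pending]
  bind a := List (b -> c)
step 2: unify (c -> List Bool) ~ (d -> Bool)  [subst: {a:=List (b -> c)} | 1 pending]
  -> decompose arrow: push c~d, List Bool~Bool
step 3: unify c ~ d  [subst: {a:=List (b -> c)} | 2 pending]
  bind c := d
step 4: unify List Bool ~ Bool  [subst: {a:=List (b -> c), c:=d} | 1 pending]
  clash: List Bool vs Bool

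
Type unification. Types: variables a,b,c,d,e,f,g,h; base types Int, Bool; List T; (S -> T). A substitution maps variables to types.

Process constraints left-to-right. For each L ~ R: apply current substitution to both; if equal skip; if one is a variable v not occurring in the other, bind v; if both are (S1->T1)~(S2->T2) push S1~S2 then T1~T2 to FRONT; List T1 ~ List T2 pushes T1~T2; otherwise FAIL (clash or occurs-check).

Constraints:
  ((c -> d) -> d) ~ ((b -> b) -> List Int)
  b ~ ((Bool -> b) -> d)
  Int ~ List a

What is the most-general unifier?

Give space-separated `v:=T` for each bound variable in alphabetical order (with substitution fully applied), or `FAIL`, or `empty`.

Answer: FAIL

Derivation:
step 1: unify ((c -> d) -> d) ~ ((b -> b) -> List Int)  [subst: {-} | 2 pending]
  -> decompose arrow: push (c -> d)~(b -> b), d~List Int
step 2: unify (c -> d) ~ (b -> b)  [subst: {-} | 3 pending]
  -> decompose arrow: push c~b, d~b
step 3: unify c ~ b  [subst: {-} | 4 pending]
  bind c := b
step 4: unify d ~ b  [subst: {c:=b} | 3 pending]
  bind d := b
step 5: unify b ~ List Int  [subst: {c:=b, d:=b} | 2 pending]
  bind b := List Int
step 6: unify List Int ~ ((Bool -> List Int) -> List Int)  [subst: {c:=b, d:=b, b:=List Int} | 1 pending]
  clash: List Int vs ((Bool -> List Int) -> List Int)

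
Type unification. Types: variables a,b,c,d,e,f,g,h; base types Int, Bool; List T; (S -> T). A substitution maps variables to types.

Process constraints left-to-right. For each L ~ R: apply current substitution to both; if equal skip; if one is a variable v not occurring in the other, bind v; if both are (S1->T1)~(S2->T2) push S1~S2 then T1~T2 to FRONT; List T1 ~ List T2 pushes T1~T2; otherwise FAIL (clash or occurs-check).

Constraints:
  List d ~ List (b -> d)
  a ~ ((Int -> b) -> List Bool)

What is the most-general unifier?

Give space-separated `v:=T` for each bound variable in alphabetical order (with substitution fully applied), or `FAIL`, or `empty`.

Answer: FAIL

Derivation:
step 1: unify List d ~ List (b -> d)  [subst: {-} | 1 pending]
  -> decompose List: push d~(b -> d)
step 2: unify d ~ (b -> d)  [subst: {-} | 1 pending]
  occurs-check fail: d in (b -> d)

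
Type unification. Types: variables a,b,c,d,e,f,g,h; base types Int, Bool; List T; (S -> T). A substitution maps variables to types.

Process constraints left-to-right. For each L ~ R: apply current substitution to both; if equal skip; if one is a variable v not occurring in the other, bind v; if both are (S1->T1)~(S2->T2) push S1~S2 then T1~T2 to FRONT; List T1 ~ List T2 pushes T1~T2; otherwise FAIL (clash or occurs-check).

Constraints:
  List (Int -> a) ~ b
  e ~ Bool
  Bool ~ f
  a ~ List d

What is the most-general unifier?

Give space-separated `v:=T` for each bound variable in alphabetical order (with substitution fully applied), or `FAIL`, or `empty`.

Answer: a:=List d b:=List (Int -> List d) e:=Bool f:=Bool

Derivation:
step 1: unify List (Int -> a) ~ b  [subst: {-} | 3 pending]
  bind b := List (Int -> a)
step 2: unify e ~ Bool  [subst: {b:=List (Int -> a)} | 2 pending]
  bind e := Bool
step 3: unify Bool ~ f  [subst: {b:=List (Int -> a), e:=Bool} | 1 pending]
  bind f := Bool
step 4: unify a ~ List d  [subst: {b:=List (Int -> a), e:=Bool, f:=Bool} | 0 pending]
  bind a := List d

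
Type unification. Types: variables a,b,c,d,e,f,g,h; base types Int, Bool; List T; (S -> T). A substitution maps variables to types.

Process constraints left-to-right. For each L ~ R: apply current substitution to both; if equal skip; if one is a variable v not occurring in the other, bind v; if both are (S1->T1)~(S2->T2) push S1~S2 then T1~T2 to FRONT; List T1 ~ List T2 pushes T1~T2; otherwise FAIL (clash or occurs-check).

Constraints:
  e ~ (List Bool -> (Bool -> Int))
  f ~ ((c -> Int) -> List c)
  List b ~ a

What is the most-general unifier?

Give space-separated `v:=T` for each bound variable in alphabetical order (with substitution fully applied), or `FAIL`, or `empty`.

Answer: a:=List b e:=(List Bool -> (Bool -> Int)) f:=((c -> Int) -> List c)

Derivation:
step 1: unify e ~ (List Bool -> (Bool -> Int))  [subst: {-} | 2 pending]
  bind e := (List Bool -> (Bool -> Int))
step 2: unify f ~ ((c -> Int) -> List c)  [subst: {e:=(List Bool -> (Bool -> Int))} | 1 pending]
  bind f := ((c -> Int) -> List c)
step 3: unify List b ~ a  [subst: {e:=(List Bool -> (Bool -> Int)), f:=((c -> Int) -> List c)} | 0 pending]
  bind a := List b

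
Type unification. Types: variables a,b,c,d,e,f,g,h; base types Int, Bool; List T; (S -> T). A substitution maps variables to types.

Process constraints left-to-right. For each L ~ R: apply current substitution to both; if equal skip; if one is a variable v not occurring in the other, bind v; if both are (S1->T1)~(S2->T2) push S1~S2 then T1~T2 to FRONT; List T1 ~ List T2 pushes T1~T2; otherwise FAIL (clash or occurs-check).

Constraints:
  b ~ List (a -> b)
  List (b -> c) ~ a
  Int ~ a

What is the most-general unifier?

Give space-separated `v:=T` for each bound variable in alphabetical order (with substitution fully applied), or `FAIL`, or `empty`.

step 1: unify b ~ List (a -> b)  [subst: {-} | 2 pending]
  occurs-check fail: b in List (a -> b)

Answer: FAIL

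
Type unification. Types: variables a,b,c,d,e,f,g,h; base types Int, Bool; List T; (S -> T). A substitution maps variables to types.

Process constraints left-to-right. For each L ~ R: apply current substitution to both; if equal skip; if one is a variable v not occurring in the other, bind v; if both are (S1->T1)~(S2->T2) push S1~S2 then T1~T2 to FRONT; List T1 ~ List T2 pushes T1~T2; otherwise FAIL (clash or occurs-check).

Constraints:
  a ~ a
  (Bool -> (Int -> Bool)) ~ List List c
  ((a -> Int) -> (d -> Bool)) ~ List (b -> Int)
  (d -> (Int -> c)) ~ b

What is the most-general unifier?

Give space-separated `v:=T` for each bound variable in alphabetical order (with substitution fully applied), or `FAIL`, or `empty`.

step 1: unify a ~ a  [subst: {-} | 3 pending]
  -> identical, skip
step 2: unify (Bool -> (Int -> Bool)) ~ List List c  [subst: {-} | 2 pending]
  clash: (Bool -> (Int -> Bool)) vs List List c

Answer: FAIL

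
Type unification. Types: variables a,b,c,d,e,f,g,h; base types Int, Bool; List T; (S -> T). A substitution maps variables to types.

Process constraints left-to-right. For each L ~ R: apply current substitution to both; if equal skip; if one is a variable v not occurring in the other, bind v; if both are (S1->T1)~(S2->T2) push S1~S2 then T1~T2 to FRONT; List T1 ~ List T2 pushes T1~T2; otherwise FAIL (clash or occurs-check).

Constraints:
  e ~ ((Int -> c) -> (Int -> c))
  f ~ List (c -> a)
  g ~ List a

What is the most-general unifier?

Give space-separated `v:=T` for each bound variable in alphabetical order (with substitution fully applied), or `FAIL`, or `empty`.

Answer: e:=((Int -> c) -> (Int -> c)) f:=List (c -> a) g:=List a

Derivation:
step 1: unify e ~ ((Int -> c) -> (Int -> c))  [subst: {-} | 2 pending]
  bind e := ((Int -> c) -> (Int -> c))
step 2: unify f ~ List (c -> a)  [subst: {e:=((Int -> c) -> (Int -> c))} | 1 pending]
  bind f := List (c -> a)
step 3: unify g ~ List a  [subst: {e:=((Int -> c) -> (Int -> c)), f:=List (c -> a)} | 0 pending]
  bind g := List a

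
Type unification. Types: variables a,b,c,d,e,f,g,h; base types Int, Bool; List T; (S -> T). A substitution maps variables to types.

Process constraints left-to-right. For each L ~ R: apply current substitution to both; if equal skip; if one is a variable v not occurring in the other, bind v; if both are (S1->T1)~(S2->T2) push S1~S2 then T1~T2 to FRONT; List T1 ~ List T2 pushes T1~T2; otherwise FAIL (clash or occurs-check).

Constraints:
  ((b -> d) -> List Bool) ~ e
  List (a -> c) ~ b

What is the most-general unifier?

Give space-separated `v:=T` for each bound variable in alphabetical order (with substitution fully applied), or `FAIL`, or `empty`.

step 1: unify ((b -> d) -> List Bool) ~ e  [subst: {-} | 1 pending]
  bind e := ((b -> d) -> List Bool)
step 2: unify List (a -> c) ~ b  [subst: {e:=((b -> d) -> List Bool)} | 0 pending]
  bind b := List (a -> c)

Answer: b:=List (a -> c) e:=((List (a -> c) -> d) -> List Bool)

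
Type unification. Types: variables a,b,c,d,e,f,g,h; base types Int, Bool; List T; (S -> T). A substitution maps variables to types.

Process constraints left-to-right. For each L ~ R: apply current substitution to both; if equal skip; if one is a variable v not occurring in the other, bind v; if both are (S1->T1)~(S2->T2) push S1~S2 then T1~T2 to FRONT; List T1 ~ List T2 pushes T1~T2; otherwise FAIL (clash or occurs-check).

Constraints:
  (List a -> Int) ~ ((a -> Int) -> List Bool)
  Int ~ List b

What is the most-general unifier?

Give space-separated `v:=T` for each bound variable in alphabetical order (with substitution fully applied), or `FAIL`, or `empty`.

step 1: unify (List a -> Int) ~ ((a -> Int) -> List Bool)  [subst: {-} | 1 pending]
  -> decompose arrow: push List a~(a -> Int), Int~List Bool
step 2: unify List a ~ (a -> Int)  [subst: {-} | 2 pending]
  clash: List a vs (a -> Int)

Answer: FAIL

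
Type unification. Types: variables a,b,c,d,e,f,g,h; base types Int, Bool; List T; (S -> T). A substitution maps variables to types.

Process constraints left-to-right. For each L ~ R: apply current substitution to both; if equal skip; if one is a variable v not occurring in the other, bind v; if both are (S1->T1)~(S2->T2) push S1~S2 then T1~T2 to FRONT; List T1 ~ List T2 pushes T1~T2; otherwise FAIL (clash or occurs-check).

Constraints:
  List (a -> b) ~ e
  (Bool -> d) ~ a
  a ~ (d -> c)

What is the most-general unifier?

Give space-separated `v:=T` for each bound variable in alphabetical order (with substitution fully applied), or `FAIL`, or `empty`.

step 1: unify List (a -> b) ~ e  [subst: {-} | 2 pending]
  bind e := List (a -> b)
step 2: unify (Bool -> d) ~ a  [subst: {e:=List (a -> b)} | 1 pending]
  bind a := (Bool -> d)
step 3: unify (Bool -> d) ~ (d -> c)  [subst: {e:=List (a -> b), a:=(Bool -> d)} | 0 pending]
  -> decompose arrow: push Bool~d, d~c
step 4: unify Bool ~ d  [subst: {e:=List (a -> b), a:=(Bool -> d)} | 1 pending]
  bind d := Bool
step 5: unify Bool ~ c  [subst: {e:=List (a -> b), a:=(Bool -> d), d:=Bool} | 0 pending]
  bind c := Bool

Answer: a:=(Bool -> Bool) c:=Bool d:=Bool e:=List ((Bool -> Bool) -> b)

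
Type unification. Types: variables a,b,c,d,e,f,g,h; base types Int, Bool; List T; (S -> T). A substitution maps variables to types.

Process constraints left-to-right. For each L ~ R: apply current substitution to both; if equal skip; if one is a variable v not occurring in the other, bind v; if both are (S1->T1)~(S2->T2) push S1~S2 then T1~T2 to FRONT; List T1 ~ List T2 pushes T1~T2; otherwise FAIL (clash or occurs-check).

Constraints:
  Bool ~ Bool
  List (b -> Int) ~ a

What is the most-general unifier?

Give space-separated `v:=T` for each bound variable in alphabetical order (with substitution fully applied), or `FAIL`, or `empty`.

Answer: a:=List (b -> Int)

Derivation:
step 1: unify Bool ~ Bool  [subst: {-} | 1 pending]
  -> identical, skip
step 2: unify List (b -> Int) ~ a  [subst: {-} | 0 pending]
  bind a := List (b -> Int)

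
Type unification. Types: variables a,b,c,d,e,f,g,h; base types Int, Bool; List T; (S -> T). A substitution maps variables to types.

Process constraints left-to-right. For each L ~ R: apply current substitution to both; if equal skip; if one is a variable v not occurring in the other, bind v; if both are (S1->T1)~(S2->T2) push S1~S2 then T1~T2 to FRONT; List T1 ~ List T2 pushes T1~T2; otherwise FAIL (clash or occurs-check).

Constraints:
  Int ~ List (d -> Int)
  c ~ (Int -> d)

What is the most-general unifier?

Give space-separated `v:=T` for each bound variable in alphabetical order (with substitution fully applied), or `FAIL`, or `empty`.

Answer: FAIL

Derivation:
step 1: unify Int ~ List (d -> Int)  [subst: {-} | 1 pending]
  clash: Int vs List (d -> Int)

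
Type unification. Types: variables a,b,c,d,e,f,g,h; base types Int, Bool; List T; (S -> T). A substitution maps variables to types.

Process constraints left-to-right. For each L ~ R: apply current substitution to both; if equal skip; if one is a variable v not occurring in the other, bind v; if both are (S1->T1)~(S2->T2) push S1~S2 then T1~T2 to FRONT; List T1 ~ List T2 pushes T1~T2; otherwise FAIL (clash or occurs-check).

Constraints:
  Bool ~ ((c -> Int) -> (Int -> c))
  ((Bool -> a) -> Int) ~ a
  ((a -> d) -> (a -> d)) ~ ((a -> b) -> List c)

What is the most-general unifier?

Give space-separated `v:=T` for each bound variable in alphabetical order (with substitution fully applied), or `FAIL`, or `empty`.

Answer: FAIL

Derivation:
step 1: unify Bool ~ ((c -> Int) -> (Int -> c))  [subst: {-} | 2 pending]
  clash: Bool vs ((c -> Int) -> (Int -> c))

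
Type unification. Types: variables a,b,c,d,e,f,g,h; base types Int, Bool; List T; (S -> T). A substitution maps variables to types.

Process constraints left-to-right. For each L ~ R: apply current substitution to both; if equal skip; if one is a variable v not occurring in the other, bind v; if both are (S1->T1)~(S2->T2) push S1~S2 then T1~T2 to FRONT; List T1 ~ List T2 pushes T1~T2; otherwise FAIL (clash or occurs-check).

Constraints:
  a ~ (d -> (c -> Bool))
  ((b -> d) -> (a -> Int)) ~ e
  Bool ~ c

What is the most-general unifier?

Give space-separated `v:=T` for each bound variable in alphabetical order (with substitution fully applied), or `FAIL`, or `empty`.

Answer: a:=(d -> (Bool -> Bool)) c:=Bool e:=((b -> d) -> ((d -> (Bool -> Bool)) -> Int))

Derivation:
step 1: unify a ~ (d -> (c -> Bool))  [subst: {-} | 2 pending]
  bind a := (d -> (c -> Bool))
step 2: unify ((b -> d) -> ((d -> (c -> Bool)) -> Int)) ~ e  [subst: {a:=(d -> (c -> Bool))} | 1 pending]
  bind e := ((b -> d) -> ((d -> (c -> Bool)) -> Int))
step 3: unify Bool ~ c  [subst: {a:=(d -> (c -> Bool)), e:=((b -> d) -> ((d -> (c -> Bool)) -> Int))} | 0 pending]
  bind c := Bool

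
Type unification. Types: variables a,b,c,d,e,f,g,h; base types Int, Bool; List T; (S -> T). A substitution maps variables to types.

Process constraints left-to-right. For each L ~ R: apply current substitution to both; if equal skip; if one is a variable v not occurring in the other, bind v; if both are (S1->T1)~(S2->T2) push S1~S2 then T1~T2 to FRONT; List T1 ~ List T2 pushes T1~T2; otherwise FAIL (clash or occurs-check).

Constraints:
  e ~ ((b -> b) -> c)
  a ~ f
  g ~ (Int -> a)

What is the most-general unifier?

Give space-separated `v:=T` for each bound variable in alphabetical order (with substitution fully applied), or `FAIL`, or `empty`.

step 1: unify e ~ ((b -> b) -> c)  [subst: {-} | 2 pending]
  bind e := ((b -> b) -> c)
step 2: unify a ~ f  [subst: {e:=((b -> b) -> c)} | 1 pending]
  bind a := f
step 3: unify g ~ (Int -> f)  [subst: {e:=((b -> b) -> c), a:=f} | 0 pending]
  bind g := (Int -> f)

Answer: a:=f e:=((b -> b) -> c) g:=(Int -> f)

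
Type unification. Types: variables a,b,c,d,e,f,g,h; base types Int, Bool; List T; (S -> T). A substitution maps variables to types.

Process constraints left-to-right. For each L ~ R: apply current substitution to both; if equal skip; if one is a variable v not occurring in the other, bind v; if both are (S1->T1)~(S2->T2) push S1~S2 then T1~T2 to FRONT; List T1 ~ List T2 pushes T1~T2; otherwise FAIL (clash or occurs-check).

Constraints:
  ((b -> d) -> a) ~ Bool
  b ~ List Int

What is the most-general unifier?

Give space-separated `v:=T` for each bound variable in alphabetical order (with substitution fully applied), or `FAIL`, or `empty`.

Answer: FAIL

Derivation:
step 1: unify ((b -> d) -> a) ~ Bool  [subst: {-} | 1 pending]
  clash: ((b -> d) -> a) vs Bool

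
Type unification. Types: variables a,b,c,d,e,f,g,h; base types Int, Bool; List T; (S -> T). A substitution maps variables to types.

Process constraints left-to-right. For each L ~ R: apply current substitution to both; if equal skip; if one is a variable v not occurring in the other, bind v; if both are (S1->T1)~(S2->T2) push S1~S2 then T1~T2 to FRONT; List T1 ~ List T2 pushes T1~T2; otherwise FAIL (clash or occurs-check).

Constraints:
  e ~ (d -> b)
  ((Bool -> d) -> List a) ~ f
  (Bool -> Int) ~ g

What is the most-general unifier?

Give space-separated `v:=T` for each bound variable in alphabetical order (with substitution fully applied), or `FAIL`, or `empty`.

step 1: unify e ~ (d -> b)  [subst: {-} | 2 pending]
  bind e := (d -> b)
step 2: unify ((Bool -> d) -> List a) ~ f  [subst: {e:=(d -> b)} | 1 pending]
  bind f := ((Bool -> d) -> List a)
step 3: unify (Bool -> Int) ~ g  [subst: {e:=(d -> b), f:=((Bool -> d) -> List a)} | 0 pending]
  bind g := (Bool -> Int)

Answer: e:=(d -> b) f:=((Bool -> d) -> List a) g:=(Bool -> Int)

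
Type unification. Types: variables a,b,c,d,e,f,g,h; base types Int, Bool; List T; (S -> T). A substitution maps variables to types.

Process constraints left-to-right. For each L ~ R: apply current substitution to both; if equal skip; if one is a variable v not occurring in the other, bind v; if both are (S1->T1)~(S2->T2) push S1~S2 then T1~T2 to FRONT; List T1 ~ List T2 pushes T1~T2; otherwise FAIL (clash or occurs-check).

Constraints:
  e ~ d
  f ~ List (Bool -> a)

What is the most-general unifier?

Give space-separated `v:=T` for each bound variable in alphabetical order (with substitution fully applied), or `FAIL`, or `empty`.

Answer: e:=d f:=List (Bool -> a)

Derivation:
step 1: unify e ~ d  [subst: {-} | 1 pending]
  bind e := d
step 2: unify f ~ List (Bool -> a)  [subst: {e:=d} | 0 pending]
  bind f := List (Bool -> a)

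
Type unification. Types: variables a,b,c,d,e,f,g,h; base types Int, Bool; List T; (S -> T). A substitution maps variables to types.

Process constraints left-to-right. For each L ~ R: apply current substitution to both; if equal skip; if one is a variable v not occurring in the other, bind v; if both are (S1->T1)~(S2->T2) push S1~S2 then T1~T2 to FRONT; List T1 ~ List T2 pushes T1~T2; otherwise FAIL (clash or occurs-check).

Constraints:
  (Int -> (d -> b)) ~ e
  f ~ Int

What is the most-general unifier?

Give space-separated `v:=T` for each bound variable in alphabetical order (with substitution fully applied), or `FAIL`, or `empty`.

Answer: e:=(Int -> (d -> b)) f:=Int

Derivation:
step 1: unify (Int -> (d -> b)) ~ e  [subst: {-} | 1 pending]
  bind e := (Int -> (d -> b))
step 2: unify f ~ Int  [subst: {e:=(Int -> (d -> b))} | 0 pending]
  bind f := Int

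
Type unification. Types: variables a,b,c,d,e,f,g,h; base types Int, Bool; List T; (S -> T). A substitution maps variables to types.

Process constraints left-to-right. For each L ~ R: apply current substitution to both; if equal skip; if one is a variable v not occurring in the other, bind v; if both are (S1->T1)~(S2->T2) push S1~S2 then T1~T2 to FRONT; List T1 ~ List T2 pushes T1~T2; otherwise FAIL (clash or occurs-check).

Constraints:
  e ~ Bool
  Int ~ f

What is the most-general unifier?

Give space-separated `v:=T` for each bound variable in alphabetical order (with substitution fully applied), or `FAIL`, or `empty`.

Answer: e:=Bool f:=Int

Derivation:
step 1: unify e ~ Bool  [subst: {-} | 1 pending]
  bind e := Bool
step 2: unify Int ~ f  [subst: {e:=Bool} | 0 pending]
  bind f := Int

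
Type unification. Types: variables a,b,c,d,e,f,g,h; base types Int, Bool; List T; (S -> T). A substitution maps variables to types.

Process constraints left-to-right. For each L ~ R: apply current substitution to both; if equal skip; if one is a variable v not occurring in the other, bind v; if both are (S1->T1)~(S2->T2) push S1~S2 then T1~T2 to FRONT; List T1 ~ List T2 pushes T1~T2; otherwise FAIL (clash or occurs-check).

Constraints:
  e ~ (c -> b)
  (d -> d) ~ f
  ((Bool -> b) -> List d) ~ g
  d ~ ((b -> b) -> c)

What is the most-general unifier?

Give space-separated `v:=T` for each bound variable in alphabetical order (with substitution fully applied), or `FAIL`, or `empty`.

step 1: unify e ~ (c -> b)  [subst: {-} | 3 pending]
  bind e := (c -> b)
step 2: unify (d -> d) ~ f  [subst: {e:=(c -> b)} | 2 pending]
  bind f := (d -> d)
step 3: unify ((Bool -> b) -> List d) ~ g  [subst: {e:=(c -> b), f:=(d -> d)} | 1 pending]
  bind g := ((Bool -> b) -> List d)
step 4: unify d ~ ((b -> b) -> c)  [subst: {e:=(c -> b), f:=(d -> d), g:=((Bool -> b) -> List d)} | 0 pending]
  bind d := ((b -> b) -> c)

Answer: d:=((b -> b) -> c) e:=(c -> b) f:=(((b -> b) -> c) -> ((b -> b) -> c)) g:=((Bool -> b) -> List ((b -> b) -> c))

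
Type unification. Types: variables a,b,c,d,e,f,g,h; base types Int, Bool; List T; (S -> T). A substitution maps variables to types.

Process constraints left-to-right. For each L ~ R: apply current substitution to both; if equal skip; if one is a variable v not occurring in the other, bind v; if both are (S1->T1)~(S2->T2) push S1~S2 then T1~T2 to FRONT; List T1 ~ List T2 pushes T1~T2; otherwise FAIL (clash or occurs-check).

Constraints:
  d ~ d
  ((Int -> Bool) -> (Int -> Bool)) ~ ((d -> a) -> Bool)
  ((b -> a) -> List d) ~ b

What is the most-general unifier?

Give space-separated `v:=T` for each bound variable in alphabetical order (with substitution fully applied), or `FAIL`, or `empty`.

step 1: unify d ~ d  [subst: {-} | 2 pending]
  -> identical, skip
step 2: unify ((Int -> Bool) -> (Int -> Bool)) ~ ((d -> a) -> Bool)  [subst: {-} | 1 pending]
  -> decompose arrow: push (Int -> Bool)~(d -> a), (Int -> Bool)~Bool
step 3: unify (Int -> Bool) ~ (d -> a)  [subst: {-} | 2 pending]
  -> decompose arrow: push Int~d, Bool~a
step 4: unify Int ~ d  [subst: {-} | 3 pending]
  bind d := Int
step 5: unify Bool ~ a  [subst: {d:=Int} | 2 pending]
  bind a := Bool
step 6: unify (Int -> Bool) ~ Bool  [subst: {d:=Int, a:=Bool} | 1 pending]
  clash: (Int -> Bool) vs Bool

Answer: FAIL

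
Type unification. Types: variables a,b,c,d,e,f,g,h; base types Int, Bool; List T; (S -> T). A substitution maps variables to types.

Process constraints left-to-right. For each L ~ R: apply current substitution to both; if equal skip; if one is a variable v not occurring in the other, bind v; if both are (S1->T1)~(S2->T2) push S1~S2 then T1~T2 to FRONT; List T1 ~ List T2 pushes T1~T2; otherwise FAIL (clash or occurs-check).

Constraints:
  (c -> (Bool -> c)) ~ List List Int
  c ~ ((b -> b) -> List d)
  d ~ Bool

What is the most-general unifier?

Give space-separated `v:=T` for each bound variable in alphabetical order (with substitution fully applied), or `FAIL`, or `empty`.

step 1: unify (c -> (Bool -> c)) ~ List List Int  [subst: {-} | 2 pending]
  clash: (c -> (Bool -> c)) vs List List Int

Answer: FAIL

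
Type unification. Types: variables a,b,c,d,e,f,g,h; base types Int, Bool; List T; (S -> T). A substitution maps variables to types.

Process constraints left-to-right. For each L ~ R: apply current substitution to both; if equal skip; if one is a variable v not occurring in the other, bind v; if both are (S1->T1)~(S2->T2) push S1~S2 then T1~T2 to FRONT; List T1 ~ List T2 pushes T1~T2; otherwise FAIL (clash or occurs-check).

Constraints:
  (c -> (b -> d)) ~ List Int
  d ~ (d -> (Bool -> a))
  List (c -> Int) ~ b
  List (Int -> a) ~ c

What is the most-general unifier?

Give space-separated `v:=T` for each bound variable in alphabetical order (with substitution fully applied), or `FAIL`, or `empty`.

step 1: unify (c -> (b -> d)) ~ List Int  [subst: {-} | 3 pending]
  clash: (c -> (b -> d)) vs List Int

Answer: FAIL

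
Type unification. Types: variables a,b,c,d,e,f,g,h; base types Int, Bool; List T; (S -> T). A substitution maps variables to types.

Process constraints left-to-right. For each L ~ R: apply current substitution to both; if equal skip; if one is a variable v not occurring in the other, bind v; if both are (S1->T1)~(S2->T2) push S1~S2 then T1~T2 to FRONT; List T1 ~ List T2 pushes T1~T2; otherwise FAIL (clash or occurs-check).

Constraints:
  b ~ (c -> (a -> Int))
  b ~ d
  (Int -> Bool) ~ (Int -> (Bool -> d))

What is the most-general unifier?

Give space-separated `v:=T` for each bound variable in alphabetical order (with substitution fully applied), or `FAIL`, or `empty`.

step 1: unify b ~ (c -> (a -> Int))  [subst: {-} | 2 pending]
  bind b := (c -> (a -> Int))
step 2: unify (c -> (a -> Int)) ~ d  [subst: {b:=(c -> (a -> Int))} | 1 pending]
  bind d := (c -> (a -> Int))
step 3: unify (Int -> Bool) ~ (Int -> (Bool -> (c -> (a -> Int))))  [subst: {b:=(c -> (a -> Int)), d:=(c -> (a -> Int))} | 0 pending]
  -> decompose arrow: push Int~Int, Bool~(Bool -> (c -> (a -> Int)))
step 4: unify Int ~ Int  [subst: {b:=(c -> (a -> Int)), d:=(c -> (a -> Int))} | 1 pending]
  -> identical, skip
step 5: unify Bool ~ (Bool -> (c -> (a -> Int)))  [subst: {b:=(c -> (a -> Int)), d:=(c -> (a -> Int))} | 0 pending]
  clash: Bool vs (Bool -> (c -> (a -> Int)))

Answer: FAIL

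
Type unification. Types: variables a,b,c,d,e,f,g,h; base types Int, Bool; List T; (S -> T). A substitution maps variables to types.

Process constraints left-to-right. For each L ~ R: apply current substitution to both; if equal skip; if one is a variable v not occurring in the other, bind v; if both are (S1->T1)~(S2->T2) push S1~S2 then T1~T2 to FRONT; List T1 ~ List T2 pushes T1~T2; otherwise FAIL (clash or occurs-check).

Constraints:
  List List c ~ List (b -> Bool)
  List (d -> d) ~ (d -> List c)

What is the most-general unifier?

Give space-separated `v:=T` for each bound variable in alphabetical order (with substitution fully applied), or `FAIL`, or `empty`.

Answer: FAIL

Derivation:
step 1: unify List List c ~ List (b -> Bool)  [subst: {-} | 1 pending]
  -> decompose List: push List c~(b -> Bool)
step 2: unify List c ~ (b -> Bool)  [subst: {-} | 1 pending]
  clash: List c vs (b -> Bool)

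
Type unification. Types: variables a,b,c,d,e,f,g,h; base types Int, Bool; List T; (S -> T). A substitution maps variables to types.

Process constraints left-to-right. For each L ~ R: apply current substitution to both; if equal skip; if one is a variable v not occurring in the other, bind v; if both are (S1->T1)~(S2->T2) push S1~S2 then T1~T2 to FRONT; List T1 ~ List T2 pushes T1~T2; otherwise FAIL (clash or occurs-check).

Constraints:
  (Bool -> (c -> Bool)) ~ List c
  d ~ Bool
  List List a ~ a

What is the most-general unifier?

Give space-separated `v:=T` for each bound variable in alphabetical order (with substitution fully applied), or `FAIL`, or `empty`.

Answer: FAIL

Derivation:
step 1: unify (Bool -> (c -> Bool)) ~ List c  [subst: {-} | 2 pending]
  clash: (Bool -> (c -> Bool)) vs List c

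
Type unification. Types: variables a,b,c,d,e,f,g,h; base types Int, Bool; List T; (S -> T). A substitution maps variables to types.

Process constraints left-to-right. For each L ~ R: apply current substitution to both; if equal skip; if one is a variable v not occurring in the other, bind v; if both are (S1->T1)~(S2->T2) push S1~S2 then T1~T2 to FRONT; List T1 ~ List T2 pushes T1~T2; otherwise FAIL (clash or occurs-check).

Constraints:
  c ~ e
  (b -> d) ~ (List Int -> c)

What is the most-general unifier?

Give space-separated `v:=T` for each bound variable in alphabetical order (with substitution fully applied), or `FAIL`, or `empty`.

Answer: b:=List Int c:=e d:=e

Derivation:
step 1: unify c ~ e  [subst: {-} | 1 pending]
  bind c := e
step 2: unify (b -> d) ~ (List Int -> e)  [subst: {c:=e} | 0 pending]
  -> decompose arrow: push b~List Int, d~e
step 3: unify b ~ List Int  [subst: {c:=e} | 1 pending]
  bind b := List Int
step 4: unify d ~ e  [subst: {c:=e, b:=List Int} | 0 pending]
  bind d := e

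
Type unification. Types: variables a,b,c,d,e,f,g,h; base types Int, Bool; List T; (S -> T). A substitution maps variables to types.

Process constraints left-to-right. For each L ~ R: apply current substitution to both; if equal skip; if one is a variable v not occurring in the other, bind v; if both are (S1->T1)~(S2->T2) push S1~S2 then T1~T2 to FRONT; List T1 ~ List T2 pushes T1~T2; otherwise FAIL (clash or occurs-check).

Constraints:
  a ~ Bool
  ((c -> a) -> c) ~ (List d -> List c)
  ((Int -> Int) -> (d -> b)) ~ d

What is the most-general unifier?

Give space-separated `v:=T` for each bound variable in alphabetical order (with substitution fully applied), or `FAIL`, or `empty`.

step 1: unify a ~ Bool  [subst: {-} | 2 pending]
  bind a := Bool
step 2: unify ((c -> Bool) -> c) ~ (List d -> List c)  [subst: {a:=Bool} | 1 pending]
  -> decompose arrow: push (c -> Bool)~List d, c~List c
step 3: unify (c -> Bool) ~ List d  [subst: {a:=Bool} | 2 pending]
  clash: (c -> Bool) vs List d

Answer: FAIL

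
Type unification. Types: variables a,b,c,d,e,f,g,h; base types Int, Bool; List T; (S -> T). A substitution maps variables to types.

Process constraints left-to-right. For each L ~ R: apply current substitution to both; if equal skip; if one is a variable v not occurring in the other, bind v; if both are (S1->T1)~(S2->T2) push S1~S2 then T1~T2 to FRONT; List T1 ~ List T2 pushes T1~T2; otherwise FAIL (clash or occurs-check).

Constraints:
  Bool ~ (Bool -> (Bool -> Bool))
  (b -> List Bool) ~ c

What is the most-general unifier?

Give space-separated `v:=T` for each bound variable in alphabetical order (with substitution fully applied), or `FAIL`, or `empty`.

Answer: FAIL

Derivation:
step 1: unify Bool ~ (Bool -> (Bool -> Bool))  [subst: {-} | 1 pending]
  clash: Bool vs (Bool -> (Bool -> Bool))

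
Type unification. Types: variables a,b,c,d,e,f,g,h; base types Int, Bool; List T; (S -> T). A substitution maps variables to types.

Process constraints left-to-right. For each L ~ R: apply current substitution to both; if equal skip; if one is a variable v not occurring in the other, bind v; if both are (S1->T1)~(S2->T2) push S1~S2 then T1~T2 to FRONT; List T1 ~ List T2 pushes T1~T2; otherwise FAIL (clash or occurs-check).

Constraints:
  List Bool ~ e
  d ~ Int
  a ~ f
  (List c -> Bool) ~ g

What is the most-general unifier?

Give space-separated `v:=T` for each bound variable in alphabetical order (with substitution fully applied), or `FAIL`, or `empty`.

step 1: unify List Bool ~ e  [subst: {-} | 3 pending]
  bind e := List Bool
step 2: unify d ~ Int  [subst: {e:=List Bool} | 2 pending]
  bind d := Int
step 3: unify a ~ f  [subst: {e:=List Bool, d:=Int} | 1 pending]
  bind a := f
step 4: unify (List c -> Bool) ~ g  [subst: {e:=List Bool, d:=Int, a:=f} | 0 pending]
  bind g := (List c -> Bool)

Answer: a:=f d:=Int e:=List Bool g:=(List c -> Bool)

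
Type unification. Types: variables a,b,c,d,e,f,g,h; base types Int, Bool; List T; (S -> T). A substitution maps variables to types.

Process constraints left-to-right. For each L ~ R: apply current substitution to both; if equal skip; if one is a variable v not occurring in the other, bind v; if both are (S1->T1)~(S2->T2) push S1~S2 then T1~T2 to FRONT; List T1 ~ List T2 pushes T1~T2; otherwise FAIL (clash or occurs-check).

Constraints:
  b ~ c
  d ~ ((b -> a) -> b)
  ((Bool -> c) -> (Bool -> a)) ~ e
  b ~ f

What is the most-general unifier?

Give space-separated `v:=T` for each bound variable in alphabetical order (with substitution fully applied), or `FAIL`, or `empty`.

Answer: b:=f c:=f d:=((f -> a) -> f) e:=((Bool -> f) -> (Bool -> a))

Derivation:
step 1: unify b ~ c  [subst: {-} | 3 pending]
  bind b := c
step 2: unify d ~ ((c -> a) -> c)  [subst: {b:=c} | 2 pending]
  bind d := ((c -> a) -> c)
step 3: unify ((Bool -> c) -> (Bool -> a)) ~ e  [subst: {b:=c, d:=((c -> a) -> c)} | 1 pending]
  bind e := ((Bool -> c) -> (Bool -> a))
step 4: unify c ~ f  [subst: {b:=c, d:=((c -> a) -> c), e:=((Bool -> c) -> (Bool -> a))} | 0 pending]
  bind c := f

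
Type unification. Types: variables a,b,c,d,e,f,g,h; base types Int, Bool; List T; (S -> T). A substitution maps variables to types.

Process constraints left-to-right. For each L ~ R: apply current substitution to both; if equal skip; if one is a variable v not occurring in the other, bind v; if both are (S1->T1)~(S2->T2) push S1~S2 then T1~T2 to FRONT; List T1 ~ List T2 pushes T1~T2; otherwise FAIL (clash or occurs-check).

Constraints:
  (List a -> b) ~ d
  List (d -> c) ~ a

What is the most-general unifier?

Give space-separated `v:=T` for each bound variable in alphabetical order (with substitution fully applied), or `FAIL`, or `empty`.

Answer: FAIL

Derivation:
step 1: unify (List a -> b) ~ d  [subst: {-} | 1 pending]
  bind d := (List a -> b)
step 2: unify List ((List a -> b) -> c) ~ a  [subst: {d:=(List a -> b)} | 0 pending]
  occurs-check fail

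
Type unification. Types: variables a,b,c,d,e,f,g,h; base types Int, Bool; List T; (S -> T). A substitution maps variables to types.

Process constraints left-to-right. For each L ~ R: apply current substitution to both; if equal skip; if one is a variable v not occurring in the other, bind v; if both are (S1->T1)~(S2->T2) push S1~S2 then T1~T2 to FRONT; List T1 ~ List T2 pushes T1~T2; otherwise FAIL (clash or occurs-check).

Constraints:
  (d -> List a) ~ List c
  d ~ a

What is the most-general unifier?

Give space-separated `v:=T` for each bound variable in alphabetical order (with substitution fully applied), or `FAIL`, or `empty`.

step 1: unify (d -> List a) ~ List c  [subst: {-} | 1 pending]
  clash: (d -> List a) vs List c

Answer: FAIL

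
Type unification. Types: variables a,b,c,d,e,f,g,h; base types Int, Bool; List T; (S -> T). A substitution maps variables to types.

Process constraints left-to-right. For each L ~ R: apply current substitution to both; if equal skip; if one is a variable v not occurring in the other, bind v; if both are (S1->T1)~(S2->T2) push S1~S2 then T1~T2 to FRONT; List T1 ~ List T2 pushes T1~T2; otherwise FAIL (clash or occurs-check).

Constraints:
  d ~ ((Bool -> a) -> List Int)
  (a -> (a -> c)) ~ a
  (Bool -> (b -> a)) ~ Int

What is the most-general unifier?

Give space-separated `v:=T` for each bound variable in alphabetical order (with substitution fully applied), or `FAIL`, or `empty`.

step 1: unify d ~ ((Bool -> a) -> List Int)  [subst: {-} | 2 pending]
  bind d := ((Bool -> a) -> List Int)
step 2: unify (a -> (a -> c)) ~ a  [subst: {d:=((Bool -> a) -> List Int)} | 1 pending]
  occurs-check fail

Answer: FAIL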